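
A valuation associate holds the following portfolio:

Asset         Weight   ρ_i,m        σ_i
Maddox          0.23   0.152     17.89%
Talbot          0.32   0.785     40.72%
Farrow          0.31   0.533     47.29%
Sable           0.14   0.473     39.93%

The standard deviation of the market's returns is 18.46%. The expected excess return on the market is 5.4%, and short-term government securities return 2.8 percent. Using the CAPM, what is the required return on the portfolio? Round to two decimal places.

β_Maddox = 0.152 × 17.89% / 18.46% = 0.1473
β_Talbot = 0.785 × 40.72% / 18.46% = 1.7316
β_Farrow = 0.533 × 47.29% / 18.46% = 1.3654
β_Sable = 0.473 × 39.93% / 18.46% = 1.0231
β_P = Σ w_i β_i = 0.23×0.1473 + 0.32×1.7316 + 0.31×1.3654 + 0.14×1.0231 = 1.1545
E(R_P) = R_f + β_P × MRP = 2.8% + 1.1545 × 5.4% = 9.03%

9.03%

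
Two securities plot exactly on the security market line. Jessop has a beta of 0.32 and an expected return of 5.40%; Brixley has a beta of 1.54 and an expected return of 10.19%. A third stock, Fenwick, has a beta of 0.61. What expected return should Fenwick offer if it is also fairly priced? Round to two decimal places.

6.54%

MRP (SML slope) = (10.19% − 5.40%) / (1.54 − 0.32) = 4.79% / 1.22 = 3.9262%
R_f (intercept) = 5.40% − 0.32 × 3.9262% = 4.1436%
E(R_Fenwick) = R_f + β × MRP = 4.1436% + 0.61 × 3.9262% = 6.54%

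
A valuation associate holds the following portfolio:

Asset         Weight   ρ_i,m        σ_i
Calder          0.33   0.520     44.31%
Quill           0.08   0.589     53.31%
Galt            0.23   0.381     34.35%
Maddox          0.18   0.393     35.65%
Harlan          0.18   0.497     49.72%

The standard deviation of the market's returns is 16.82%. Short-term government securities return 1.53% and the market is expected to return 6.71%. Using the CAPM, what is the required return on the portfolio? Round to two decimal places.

β_Calder = 0.520 × 44.31% / 16.82% = 1.3699
β_Quill = 0.589 × 53.31% / 16.82% = 1.8668
β_Galt = 0.381 × 34.35% / 16.82% = 0.7781
β_Maddox = 0.393 × 35.65% / 16.82% = 0.8330
β_Harlan = 0.497 × 49.72% / 16.82% = 1.4691
β_P = Σ w_i β_i = 0.33×1.3699 + 0.08×1.8668 + 0.23×0.7781 + 0.18×0.8330 + 0.18×1.4691 = 1.1948
MRP = 6.71% − 1.53% = 5.18%
E(R_P) = R_f + β_P × MRP = 1.53% + 1.1948 × 5.18% = 7.72%

7.72%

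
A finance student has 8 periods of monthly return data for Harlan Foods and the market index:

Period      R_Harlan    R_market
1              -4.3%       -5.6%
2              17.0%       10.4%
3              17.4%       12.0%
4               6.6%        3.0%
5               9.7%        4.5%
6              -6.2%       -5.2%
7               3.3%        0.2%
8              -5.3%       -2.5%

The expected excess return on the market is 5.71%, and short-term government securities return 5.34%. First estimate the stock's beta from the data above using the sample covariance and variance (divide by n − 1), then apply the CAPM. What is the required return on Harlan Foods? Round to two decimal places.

Mean R_i = (-4.3 + 17.0 + 17.4 + 6.6 + 9.7 − 6.2 + 3.3 − 5.3) / 8 = 4.7750%
Mean R_m = (-5.6 + 10.4 + 12.0 + 3.0 + 4.5 − 5.2 + 0.2 − 2.5) / 8 = 2.1000%
Σ(R_i − R̄_i)(R_m − R̄_m) = 439.0600  ⇒  Cov = 439.0600 / 7 = 62.7229
Σ(R_m − R̄_m)² = 310.8200  ⇒  Var(R_m) = 310.8200 / 7 = 44.4029
β = Cov / Var(R_m) = 62.7229 / 44.4029 = 1.4126
E(R) = R_f + β × MRP = 5.34% + 1.4126 × 5.71% = 13.41%

13.41%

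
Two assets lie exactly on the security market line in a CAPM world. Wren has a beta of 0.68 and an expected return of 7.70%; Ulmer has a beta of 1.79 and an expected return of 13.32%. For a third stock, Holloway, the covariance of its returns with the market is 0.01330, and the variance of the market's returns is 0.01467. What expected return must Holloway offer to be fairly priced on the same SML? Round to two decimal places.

8.85%

MRP = (13.32% − 7.70%) / (1.79 − 0.68) = 5.0631%
R_f = 7.70% − 0.68 × 5.0631% = 4.2571%
β_Holloway = Cov / Var(R_m) = 0.01330 / 0.01467 = 0.9066
E(R_Holloway) = R_f + β × MRP = 4.2571% + 0.9066 × 5.0631% = 8.85%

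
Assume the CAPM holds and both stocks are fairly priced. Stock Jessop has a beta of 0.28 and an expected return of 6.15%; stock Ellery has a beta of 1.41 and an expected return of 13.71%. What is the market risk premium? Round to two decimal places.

Both satisfy E(R) = R_f + β·MRP, so the slope of the SML is
MRP = (13.71% − 6.15%) / (1.41 − 0.28) = 7.56% / 1.13 = 6.6903%

6.69%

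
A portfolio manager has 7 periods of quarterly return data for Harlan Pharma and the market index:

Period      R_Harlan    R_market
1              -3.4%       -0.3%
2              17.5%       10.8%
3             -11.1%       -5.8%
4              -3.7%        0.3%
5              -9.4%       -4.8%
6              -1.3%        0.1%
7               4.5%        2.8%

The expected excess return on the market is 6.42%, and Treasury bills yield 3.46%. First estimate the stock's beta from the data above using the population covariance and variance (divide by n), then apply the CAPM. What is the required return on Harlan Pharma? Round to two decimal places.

Mean R_i = (-3.4 + 17.5 − 11.1 − 3.7 − 9.4 − 1.3 + 4.5) / 7 = -0.9857%
Mean R_m = (-0.3 + 10.8 − 5.8 + 0.3 − 4.8 + 0.1 + 2.8) / 7 = 0.4429%
Σ(R_i − R̄_i)(R_m − R̄_m) = 313.9357  ⇒  Cov = 313.9357 / 7 = 44.8480
Σ(R_m − R̄_m)² = 179.9771  ⇒  Var(R_m) = 179.9771 / 7 = 25.7110
β = Cov / Var(R_m) = 44.8480 / 25.7110 = 1.7443
E(R) = R_f + β × MRP = 3.46% + 1.7443 × 6.42% = 14.66%

14.66%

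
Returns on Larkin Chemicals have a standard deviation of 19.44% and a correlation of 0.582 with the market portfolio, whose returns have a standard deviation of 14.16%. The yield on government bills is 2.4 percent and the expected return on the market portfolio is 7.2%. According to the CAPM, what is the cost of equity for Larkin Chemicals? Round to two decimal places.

β = ρ × σ_i / σ_m = 0.582 × 19.44% / 14.16% = 0.7990
MRP = 7.2% − 2.4% = 4.80%
E(R) = 2.4% + 0.7990 × 4.8% = 6.24%

6.24%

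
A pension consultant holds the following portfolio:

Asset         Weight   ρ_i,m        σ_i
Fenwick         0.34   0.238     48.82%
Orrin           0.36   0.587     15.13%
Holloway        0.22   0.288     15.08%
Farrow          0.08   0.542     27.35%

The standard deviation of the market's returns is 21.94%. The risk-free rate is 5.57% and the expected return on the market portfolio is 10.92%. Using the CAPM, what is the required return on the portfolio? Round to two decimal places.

β_Fenwick = 0.238 × 48.82% / 21.94% = 0.5296
β_Orrin = 0.587 × 15.13% / 21.94% = 0.4048
β_Holloway = 0.288 × 15.08% / 21.94% = 0.1980
β_Farrow = 0.542 × 27.35% / 21.94% = 0.6756
β_P = Σ w_i β_i = 0.34×0.5296 + 0.36×0.4048 + 0.22×0.1980 + 0.08×0.6756 = 0.4234
MRP = 10.92% − 5.57% = 5.35%
E(R_P) = R_f + β_P × MRP = 5.57% + 0.4234 × 5.35% = 7.84%

7.84%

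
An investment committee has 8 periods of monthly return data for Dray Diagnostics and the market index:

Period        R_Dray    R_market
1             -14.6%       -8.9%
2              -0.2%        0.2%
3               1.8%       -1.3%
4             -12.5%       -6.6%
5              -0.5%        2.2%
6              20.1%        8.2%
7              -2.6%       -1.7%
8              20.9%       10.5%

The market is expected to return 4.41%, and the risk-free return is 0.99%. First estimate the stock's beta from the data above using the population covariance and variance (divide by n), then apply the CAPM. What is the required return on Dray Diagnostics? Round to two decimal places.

Mean R_i = (-14.6 − 0.2 + 1.8 − 12.5 − 0.5 + 20.1 − 2.6 + 20.9) / 8 = 1.5500%
Mean R_m = (-8.9 + 0.2 − 1.3 − 6.6 + 2.2 + 8.2 − 1.7 + 10.5) / 8 = 0.3250%
Σ(R_i − R̄_i)(R_m − R̄_m) = 593.6200  ⇒  Cov = 593.6200 / 8 = 74.2025
Σ(R_m − R̄_m)² = 308.8750  ⇒  Var(R_m) = 308.8750 / 8 = 38.6094
β = Cov / Var(R_m) = 74.2025 / 38.6094 = 1.9219
MRP = 4.41% − 0.99% = 3.42%
E(R) = R_f + β × MRP = 0.99% + 1.9219 × 3.42% = 7.56%

7.56%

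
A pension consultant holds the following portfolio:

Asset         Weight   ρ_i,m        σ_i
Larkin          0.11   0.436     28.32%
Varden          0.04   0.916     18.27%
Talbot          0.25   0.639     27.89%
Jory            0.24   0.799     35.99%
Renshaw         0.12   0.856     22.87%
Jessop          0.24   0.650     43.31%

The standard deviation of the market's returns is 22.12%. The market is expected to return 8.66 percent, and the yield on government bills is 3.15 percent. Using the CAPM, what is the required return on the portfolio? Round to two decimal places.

β_Larkin = 0.436 × 28.32% / 22.12% = 0.5582
β_Varden = 0.916 × 18.27% / 22.12% = 0.7566
β_Talbot = 0.639 × 27.89% / 22.12% = 0.8057
β_Jory = 0.799 × 35.99% / 22.12% = 1.3000
β_Renshaw = 0.856 × 22.87% / 22.12% = 0.8850
β_Jessop = 0.650 × 43.31% / 22.12% = 1.2727
β_P = Σ w_i β_i = 0.11×0.5582 + 0.04×0.7566 + 0.25×0.8057 + 0.24×1.3000 + 0.12×0.8850 + 0.24×1.2727 = 1.0167
MRP = 8.66% − 3.15% = 5.51%
E(R_P) = R_f + β_P × MRP = 3.15% + 1.0167 × 5.51% = 8.75%

8.75%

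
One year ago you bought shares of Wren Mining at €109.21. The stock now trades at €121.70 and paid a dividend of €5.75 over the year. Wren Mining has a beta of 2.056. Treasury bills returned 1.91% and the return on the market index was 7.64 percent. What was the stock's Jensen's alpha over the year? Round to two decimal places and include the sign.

Realised HPR = (P1 + D1 − P0) / P0 = (121.70 + 5.75 − 109.21) / 109.21 = 18.24 / 109.21 = 16.7018%
MRP = 7.64% − 1.91% = 5.73%
CAPM required = R_f + β·MRP = 1.91% + 2.056 × 5.73% = 13.69088%
α = realised − required = 16.7018% − 13.69088% = +3.01%

+3.01%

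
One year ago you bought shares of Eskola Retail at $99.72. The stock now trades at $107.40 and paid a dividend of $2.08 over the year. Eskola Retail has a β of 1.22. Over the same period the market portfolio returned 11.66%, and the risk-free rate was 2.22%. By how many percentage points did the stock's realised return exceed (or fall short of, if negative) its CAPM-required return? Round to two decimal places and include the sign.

-3.95%

Realised HPR = (P1 + D1 − P0) / P0 = (107.40 + 2.08 − 99.72) / 99.72 = 9.76 / 99.72 = 9.7874%
MRP = 11.66% − 2.22% = 9.44%
CAPM required = R_f + β·MRP = 2.22% + 1.22 × 9.44% = 13.7368%
α = realised − required = 9.7874% − 13.7368% = -3.95%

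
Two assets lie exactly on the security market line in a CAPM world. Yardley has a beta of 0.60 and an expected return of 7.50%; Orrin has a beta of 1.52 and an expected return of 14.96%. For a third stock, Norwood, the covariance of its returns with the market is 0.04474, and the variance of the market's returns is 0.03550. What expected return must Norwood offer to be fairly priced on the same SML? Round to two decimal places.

MRP = (14.96% − 7.50%) / (1.52 − 0.60) = 8.1087%
R_f = 7.50% − 0.60 × 8.1087% = 2.6348%
β_Norwood = Cov / Var(R_m) = 0.04474 / 0.03550 = 1.2603
E(R_Norwood) = R_f + β × MRP = 2.6348% + 1.2603 × 8.1087% = 12.85%

12.85%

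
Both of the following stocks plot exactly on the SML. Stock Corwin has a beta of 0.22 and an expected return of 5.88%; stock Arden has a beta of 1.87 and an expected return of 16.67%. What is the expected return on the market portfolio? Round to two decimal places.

10.98%

Both satisfy E(R) = R_f + β·MRP, so the slope of the SML is
MRP = (16.67% − 5.88%) / (1.87 − 0.22) = 10.79% / 1.65 = 6.5394%
R_f = E(R_Corwin) − β_Corwin·MRP = 5.88% − 0.22 × 6.5394% = 4.4413%
E(R_m) = R_f + MRP = 4.4413% + 6.5394% = 10.98%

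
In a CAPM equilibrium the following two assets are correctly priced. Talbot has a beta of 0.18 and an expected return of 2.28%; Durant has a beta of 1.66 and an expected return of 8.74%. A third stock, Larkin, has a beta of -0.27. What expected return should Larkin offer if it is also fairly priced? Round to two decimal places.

0.32%

MRP (SML slope) = (8.74% − 2.28%) / (1.66 − 0.18) = 6.46% / 1.48 = 4.3649%
R_f (intercept) = 2.28% − 0.18 × 4.3649% = 1.4943%
E(R_Larkin) = R_f + β × MRP = 1.4943% + -0.27 × 4.3649% = 0.32%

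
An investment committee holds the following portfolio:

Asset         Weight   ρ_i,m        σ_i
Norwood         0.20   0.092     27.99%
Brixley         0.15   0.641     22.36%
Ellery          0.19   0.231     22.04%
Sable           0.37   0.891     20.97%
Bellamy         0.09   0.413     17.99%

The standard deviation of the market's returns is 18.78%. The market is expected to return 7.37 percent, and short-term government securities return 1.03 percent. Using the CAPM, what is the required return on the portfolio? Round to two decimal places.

β_Norwood = 0.092 × 27.99% / 18.78% = 0.1371
β_Brixley = 0.641 × 22.36% / 18.78% = 0.7632
β_Ellery = 0.231 × 22.04% / 18.78% = 0.2711
β_Sable = 0.891 × 20.97% / 18.78% = 0.9949
β_Bellamy = 0.413 × 17.99% / 18.78% = 0.3956
β_P = Σ w_i β_i = 0.20×0.1371 + 0.15×0.7632 + 0.19×0.2711 + 0.37×0.9949 + 0.09×0.3956 = 0.5971
MRP = 7.37% − 1.03% = 6.34%
E(R_P) = R_f + β_P × MRP = 1.03% + 0.5971 × 6.34% = 4.82%

4.82%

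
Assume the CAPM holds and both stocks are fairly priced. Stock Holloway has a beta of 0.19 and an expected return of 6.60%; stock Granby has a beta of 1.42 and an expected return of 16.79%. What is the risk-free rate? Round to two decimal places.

5.03%

Both satisfy E(R) = R_f + β·MRP, so the slope of the SML is
MRP = (16.79% − 6.60%) / (1.42 − 0.19) = 10.19% / 1.23 = 8.2846%
R_f = E(R_Holloway) − β_Holloway·MRP = 6.60% − 0.19 × 8.2846% = 5.0259%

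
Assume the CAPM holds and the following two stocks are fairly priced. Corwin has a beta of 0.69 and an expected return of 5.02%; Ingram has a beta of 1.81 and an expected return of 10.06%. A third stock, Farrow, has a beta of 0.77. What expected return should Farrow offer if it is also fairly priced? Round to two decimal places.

5.38%

MRP (SML slope) = (10.06% − 5.02%) / (1.81 − 0.69) = 5.04% / 1.12 = 4.5000%
R_f (intercept) = 5.02% − 0.69 × 4.5000% = 1.9150%
E(R_Farrow) = R_f + β × MRP = 1.9150% + 0.77 × 4.5000% = 5.38%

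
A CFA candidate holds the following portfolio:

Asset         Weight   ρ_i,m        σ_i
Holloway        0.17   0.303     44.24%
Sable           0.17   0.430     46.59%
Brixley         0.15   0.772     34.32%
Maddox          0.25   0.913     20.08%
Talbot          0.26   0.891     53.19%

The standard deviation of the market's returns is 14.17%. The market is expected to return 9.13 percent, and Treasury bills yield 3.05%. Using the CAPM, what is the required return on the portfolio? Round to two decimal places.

β_Holloway = 0.303 × 44.24% / 14.17% = 0.9460
β_Sable = 0.430 × 46.59% / 14.17% = 1.4138
β_Brixley = 0.772 × 34.32% / 14.17% = 1.8698
β_Maddox = 0.913 × 20.08% / 14.17% = 1.2938
β_Talbot = 0.891 × 53.19% / 14.17% = 3.3446
β_P = Σ w_i β_i = 0.17×0.9460 + 0.17×1.4138 + 0.15×1.8698 + 0.25×1.2938 + 0.26×3.3446 = 1.8747
MRP = 9.13% − 3.05% = 6.08%
E(R_P) = R_f + β_P × MRP = 3.05% + 1.8747 × 6.08% = 14.45%

14.45%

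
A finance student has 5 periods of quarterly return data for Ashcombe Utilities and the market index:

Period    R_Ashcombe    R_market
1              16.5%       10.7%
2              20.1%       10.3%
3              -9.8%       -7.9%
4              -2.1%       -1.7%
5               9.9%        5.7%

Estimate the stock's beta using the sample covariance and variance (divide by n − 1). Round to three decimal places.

1.549

Mean R_i = (16.5 + 20.1 − 9.8 − 2.1 + 9.9) / 5 = 6.9200%
Mean R_m = (10.7 + 10.3 − 7.9 − 1.7 + 5.7) / 5 = 3.4200%
Σ(R_i − R̄_i)(R_m − R̄_m) = 402.6680  ⇒  Cov = 402.6680 / 4 = 100.6670
Σ(R_m − R̄_m)² = 259.8880  ⇒  Var(R_m) = 259.8880 / 4 = 64.9720
β = Cov / Var(R_m) = 100.6670 / 64.9720 = 1.5494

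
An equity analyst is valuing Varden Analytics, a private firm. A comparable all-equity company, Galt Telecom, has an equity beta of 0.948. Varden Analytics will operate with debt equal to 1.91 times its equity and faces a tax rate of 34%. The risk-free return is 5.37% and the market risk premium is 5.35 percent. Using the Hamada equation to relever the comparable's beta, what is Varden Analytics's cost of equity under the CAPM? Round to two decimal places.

β_L = β_U × [1 + (1 − t)(D/E)] = 0.948 × [1 + (1 − 0.34) × 1.91]
    = 0.948 × [1 + 0.66 × 1.91] = 0.948 × 2.2606 = 2.1430
E(R) = R_f + β_L × MRP = 5.37% + 2.1430 × 5.35% = 16.84%

16.84%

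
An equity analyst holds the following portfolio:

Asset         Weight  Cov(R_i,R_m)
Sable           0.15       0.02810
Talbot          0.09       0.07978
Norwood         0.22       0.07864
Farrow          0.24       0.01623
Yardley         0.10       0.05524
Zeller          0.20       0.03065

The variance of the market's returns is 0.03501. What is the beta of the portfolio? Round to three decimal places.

β_Sable = 0.02810 / 0.03501 = 0.8026
β_Talbot = 0.07978 / 0.03501 = 2.2788
β_Norwood = 0.07864 / 0.03501 = 2.2462
β_Farrow = 0.01623 / 0.03501 = 0.4636
β_Yardley = 0.05524 / 0.03501 = 1.5778
β_Zeller = 0.03065 / 0.03501 = 0.8755
β_P = Σ w_i β_i = 0.15×0.8026 + 0.09×2.2788 + 0.22×2.2462 + 0.24×0.4636 + 0.10×1.5778 + 0.20×0.8755 = 1.2638

1.264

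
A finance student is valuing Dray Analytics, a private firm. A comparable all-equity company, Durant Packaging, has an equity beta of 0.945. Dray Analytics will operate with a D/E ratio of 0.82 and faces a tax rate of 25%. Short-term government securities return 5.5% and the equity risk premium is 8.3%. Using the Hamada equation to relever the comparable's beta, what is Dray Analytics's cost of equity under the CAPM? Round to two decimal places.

β_L = β_U × [1 + (1 − t)(D/E)] = 0.945 × [1 + (1 − 0.25) × 0.82]
    = 0.945 × [1 + 0.75 × 0.82] = 0.945 × 1.6150 = 1.5262
E(R) = R_f + β_L × MRP = 5.5% + 1.5262 × 8.3% = 18.17%

18.17%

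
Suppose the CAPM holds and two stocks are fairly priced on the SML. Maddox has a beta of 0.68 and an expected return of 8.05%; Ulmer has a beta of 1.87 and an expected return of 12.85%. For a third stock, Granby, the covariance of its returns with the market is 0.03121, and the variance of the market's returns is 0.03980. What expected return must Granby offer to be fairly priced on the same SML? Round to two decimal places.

8.47%

MRP = (12.85% − 8.05%) / (1.87 − 0.68) = 4.0336%
R_f = 8.05% − 0.68 × 4.0336% = 5.3072%
β_Granby = Cov / Var(R_m) = 0.03121 / 0.03980 = 0.7842
E(R_Granby) = R_f + β × MRP = 5.3072% + 0.7842 × 4.0336% = 8.47%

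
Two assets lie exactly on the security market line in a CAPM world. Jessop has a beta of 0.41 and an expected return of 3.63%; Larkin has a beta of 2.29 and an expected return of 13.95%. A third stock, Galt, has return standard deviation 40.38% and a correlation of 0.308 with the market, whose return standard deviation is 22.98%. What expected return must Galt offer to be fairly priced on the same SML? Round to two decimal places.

MRP = (13.95% − 3.63%) / (2.29 − 0.41) = 5.4894%
R_f = 3.63% − 0.41 × 5.4894% = 1.3793%
β_Galt = ρ·σ_i/σ_m = 0.308 × 40.38 / 22.98 = 0.5412
E(R_Galt) = R_f + β × MRP = 1.3793% + 0.5412 × 5.4894% = 4.35%

4.35%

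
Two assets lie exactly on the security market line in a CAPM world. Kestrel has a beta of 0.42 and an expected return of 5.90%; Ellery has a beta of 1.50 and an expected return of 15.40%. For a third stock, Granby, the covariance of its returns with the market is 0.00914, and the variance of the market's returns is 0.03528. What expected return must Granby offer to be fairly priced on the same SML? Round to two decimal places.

4.48%

MRP = (15.40% − 5.90%) / (1.50 − 0.42) = 8.7963%
R_f = 5.90% − 0.42 × 8.7963% = 2.2056%
β_Granby = Cov / Var(R_m) = 0.00914 / 0.03528 = 0.2591
E(R_Granby) = R_f + β × MRP = 2.2056% + 0.2591 × 8.7963% = 4.48%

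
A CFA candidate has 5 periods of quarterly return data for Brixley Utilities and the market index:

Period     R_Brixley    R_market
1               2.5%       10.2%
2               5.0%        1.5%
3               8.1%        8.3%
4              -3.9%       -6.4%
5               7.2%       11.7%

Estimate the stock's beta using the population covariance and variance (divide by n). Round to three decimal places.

Mean R_i = (2.5 + 5.0 + 8.1 − 3.9 + 7.2) / 5 = 3.7800%
Mean R_m = (10.2 + 1.5 + 8.3 − 6.4 + 11.7) / 5 = 5.0600%
Σ(R_i − R̄_i)(R_m − R̄_m) = 113.7960  ⇒  Cov = 113.7960 / 5 = 22.7592
Σ(R_m − R̄_m)² = 225.0120  ⇒  Var(R_m) = 225.0120 / 5 = 45.0024
β = Cov / Var(R_m) = 22.7592 / 45.0024 = 0.5057

0.506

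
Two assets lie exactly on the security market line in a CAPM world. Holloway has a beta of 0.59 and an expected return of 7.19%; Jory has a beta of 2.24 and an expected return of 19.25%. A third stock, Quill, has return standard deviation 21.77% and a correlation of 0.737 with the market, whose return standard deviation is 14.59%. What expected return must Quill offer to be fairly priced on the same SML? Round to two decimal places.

10.92%

MRP = (19.25% − 7.19%) / (2.24 − 0.59) = 7.3091%
R_f = 7.19% − 0.59 × 7.3091% = 2.8776%
β_Quill = ρ·σ_i/σ_m = 0.737 × 21.77 / 14.59 = 1.0997
E(R_Quill) = R_f + β × MRP = 2.8776% + 1.0997 × 7.3091% = 10.92%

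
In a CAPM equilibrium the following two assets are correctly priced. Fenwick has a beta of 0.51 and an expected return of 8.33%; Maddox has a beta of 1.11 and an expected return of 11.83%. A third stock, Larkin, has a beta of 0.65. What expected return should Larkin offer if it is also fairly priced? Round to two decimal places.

MRP (SML slope) = (11.83% − 8.33%) / (1.11 − 0.51) = 3.50% / 0.60 = 5.8333%
R_f (intercept) = 8.33% − 0.51 × 5.8333% = 5.3550%
E(R_Larkin) = R_f + β × MRP = 5.3550% + 0.65 × 5.8333% = 9.15%

9.15%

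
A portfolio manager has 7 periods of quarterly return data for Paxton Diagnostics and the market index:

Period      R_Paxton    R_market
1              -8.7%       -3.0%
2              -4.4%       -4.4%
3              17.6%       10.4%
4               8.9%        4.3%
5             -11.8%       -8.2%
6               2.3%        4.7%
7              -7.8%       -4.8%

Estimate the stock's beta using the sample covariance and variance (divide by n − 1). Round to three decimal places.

1.539

Mean R_i = (-8.7 − 4.4 + 17.6 + 8.9 − 11.8 + 2.3 − 7.8) / 7 = -0.5571%
Mean R_m = (-3.0 − 4.4 + 10.4 + 4.3 − 8.2 + 4.7 − 4.8) / 7 = -0.1429%
Σ(R_i − R̄_i)(R_m − R̄_m) = 411.2229  ⇒  Cov = 411.2229 / 6 = 68.5372
Σ(R_m − R̄_m)² = 267.2371  ⇒  Var(R_m) = 267.2371 / 6 = 44.5395
β = Cov / Var(R_m) = 68.5372 / 44.5395 = 1.5388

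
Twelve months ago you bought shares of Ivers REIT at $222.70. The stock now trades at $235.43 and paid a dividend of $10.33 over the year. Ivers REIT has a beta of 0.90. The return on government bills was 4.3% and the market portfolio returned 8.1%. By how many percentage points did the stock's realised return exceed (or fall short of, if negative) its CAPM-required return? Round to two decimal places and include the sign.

+2.63%

Realised HPR = (P1 + D1 − P0) / P0 = (235.43 + 10.33 − 222.70) / 222.70 = 23.06 / 222.70 = 10.3547%
MRP = 8.1% − 4.3% = 3.80%
CAPM required = R_f + β·MRP = 4.3% + 0.90 × 3.8% = 7.7200%
α = realised − required = 10.3547% − 7.7200% = +2.63%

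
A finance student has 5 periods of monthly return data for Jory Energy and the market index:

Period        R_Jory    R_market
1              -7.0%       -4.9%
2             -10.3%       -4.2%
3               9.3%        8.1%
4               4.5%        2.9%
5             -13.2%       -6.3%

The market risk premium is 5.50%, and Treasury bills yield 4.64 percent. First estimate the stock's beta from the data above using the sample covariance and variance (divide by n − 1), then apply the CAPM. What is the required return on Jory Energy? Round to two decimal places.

13.15%

Mean R_i = (-7.0 − 10.3 + 9.3 + 4.5 − 13.2) / 5 = -3.3400%
Mean R_m = (-4.9 − 4.2 + 8.1 + 2.9 − 6.3) / 5 = -0.8800%
Σ(R_i − R̄_i)(R_m − R̄_m) = 234.4040  ⇒  Cov = 234.4040 / 4 = 58.6010
Σ(R_m − R̄_m)² = 151.4880  ⇒  Var(R_m) = 151.4880 / 4 = 37.8720
β = Cov / Var(R_m) = 58.6010 / 37.8720 = 1.5473
E(R) = R_f + β × MRP = 4.64% + 1.5473 × 5.50% = 13.15%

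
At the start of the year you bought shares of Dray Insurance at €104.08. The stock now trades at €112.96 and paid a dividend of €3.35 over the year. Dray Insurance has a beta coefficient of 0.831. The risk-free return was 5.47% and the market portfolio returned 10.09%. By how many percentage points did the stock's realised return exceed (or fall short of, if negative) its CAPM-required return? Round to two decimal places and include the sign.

+2.44%

Realised HPR = (P1 + D1 − P0) / P0 = (112.96 + 3.35 − 104.08) / 104.08 = 12.23 / 104.08 = 11.7506%
MRP = 10.09% − 5.47% = 4.62%
CAPM required = R_f + β·MRP = 5.47% + 0.831 × 4.62% = 9.30922%
α = realised − required = 11.7506% − 9.30922% = +2.44%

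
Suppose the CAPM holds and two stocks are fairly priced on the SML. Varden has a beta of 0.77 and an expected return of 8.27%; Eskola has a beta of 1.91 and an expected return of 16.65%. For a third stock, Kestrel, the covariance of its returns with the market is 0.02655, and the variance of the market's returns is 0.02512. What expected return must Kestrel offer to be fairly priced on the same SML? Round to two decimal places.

10.38%

MRP = (16.65% − 8.27%) / (1.91 − 0.77) = 7.3509%
R_f = 8.27% − 0.77 × 7.3509% = 2.6098%
β_Kestrel = Cov / Var(R_m) = 0.02655 / 0.02512 = 1.0569
E(R_Kestrel) = R_f + β × MRP = 2.6098% + 1.0569 × 7.3509% = 10.38%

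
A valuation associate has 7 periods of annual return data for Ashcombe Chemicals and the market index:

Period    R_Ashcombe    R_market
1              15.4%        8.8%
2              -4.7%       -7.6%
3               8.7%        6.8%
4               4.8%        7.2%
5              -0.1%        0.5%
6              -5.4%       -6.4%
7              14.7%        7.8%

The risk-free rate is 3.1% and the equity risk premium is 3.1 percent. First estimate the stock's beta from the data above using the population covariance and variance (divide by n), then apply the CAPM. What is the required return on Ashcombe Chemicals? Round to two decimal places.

Mean R_i = (15.4 − 4.7 + 8.7 + 4.8 − 0.1 − 5.4 + 14.7) / 7 = 4.7714%
Mean R_m = (8.8 − 7.6 + 6.8 + 7.2 + 0.5 − 6.4 + 7.8) / 7 = 2.4429%
Σ(R_i − R̄_i)(R_m − R̄_m) = 332.5386  ⇒  Cov = 332.5386 / 7 = 47.5055
Σ(R_m − R̄_m)² = 293.5571  ⇒  Var(R_m) = 293.5571 / 7 = 41.9367
β = Cov / Var(R_m) = 47.5055 / 41.9367 = 1.1328
E(R) = R_f + β × MRP = 3.1% + 1.1328 × 3.1% = 6.61%

6.61%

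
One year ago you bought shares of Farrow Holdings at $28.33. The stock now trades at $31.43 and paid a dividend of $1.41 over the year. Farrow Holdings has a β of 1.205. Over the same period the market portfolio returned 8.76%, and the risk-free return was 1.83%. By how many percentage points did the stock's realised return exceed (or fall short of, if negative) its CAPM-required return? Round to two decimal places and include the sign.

+5.74%

Realised HPR = (P1 + D1 − P0) / P0 = (31.43 + 1.41 − 28.33) / 28.33 = 4.51 / 28.33 = 15.9195%
MRP = 8.76% − 1.83% = 6.93%
CAPM required = R_f + β·MRP = 1.83% + 1.205 × 6.93% = 10.18065%
α = realised − required = 15.9195% − 10.18065% = +5.74%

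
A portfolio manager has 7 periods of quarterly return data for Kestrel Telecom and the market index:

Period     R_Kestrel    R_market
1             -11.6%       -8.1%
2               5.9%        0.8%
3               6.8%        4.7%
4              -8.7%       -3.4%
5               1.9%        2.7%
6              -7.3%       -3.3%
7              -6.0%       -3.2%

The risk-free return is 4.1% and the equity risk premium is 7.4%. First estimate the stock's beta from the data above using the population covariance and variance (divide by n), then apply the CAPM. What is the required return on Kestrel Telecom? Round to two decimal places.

15.85%

Mean R_i = (-11.6 + 5.9 + 6.8 − 8.7 + 1.9 − 7.3 − 6.0) / 7 = -2.7143%
Mean R_m = (-8.1 + 0.8 + 4.7 − 3.4 + 2.7 − 3.3 − 3.2) / 7 = -1.4000%
Σ(R_i − R̄_i)(R_m − R̄_m) = 182.0400  ⇒  Cov = 182.0400 / 7 = 26.0057
Σ(R_m − R̄_m)² = 114.6000  ⇒  Var(R_m) = 114.6000 / 7 = 16.3714
β = Cov / Var(R_m) = 26.0057 / 16.3714 = 1.5885
E(R) = R_f + β × MRP = 4.1% + 1.5885 × 7.4% = 15.85%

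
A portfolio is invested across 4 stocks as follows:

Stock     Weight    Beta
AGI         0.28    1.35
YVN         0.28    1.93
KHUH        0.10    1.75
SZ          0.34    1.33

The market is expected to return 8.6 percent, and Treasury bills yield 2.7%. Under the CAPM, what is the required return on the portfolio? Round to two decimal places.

β_P = Σ w_i β_i = 0.28×1.35 + 0.28×1.93 + 0.10×1.75 + 0.34×1.33 = 1.5456
MRP = 8.6% − 2.7% = 5.90%
E(R_P) = R_f + β_P × MRP = 2.7% + 1.5456 × 5.9% = 11.82%

11.82%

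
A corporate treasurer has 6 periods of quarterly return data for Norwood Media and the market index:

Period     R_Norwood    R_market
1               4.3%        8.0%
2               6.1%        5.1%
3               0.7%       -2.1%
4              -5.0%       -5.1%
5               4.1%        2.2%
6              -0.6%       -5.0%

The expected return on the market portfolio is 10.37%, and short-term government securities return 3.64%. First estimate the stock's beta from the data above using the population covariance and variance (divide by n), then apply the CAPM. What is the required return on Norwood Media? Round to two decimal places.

8.01%

Mean R_i = (4.3 + 6.1 + 0.7 − 5.0 + 4.1 − 0.6) / 6 = 1.6000%
Mean R_m = (8.0 + 5.1 − 2.1 − 5.1 + 2.2 − 5.0) / 6 = 0.5167%
Σ(R_i − R̄_i)(R_m − R̄_m) = 96.6000  ⇒  Cov = 96.6000 / 6 = 16.1000
Σ(R_m − R̄_m)² = 148.6683  ⇒  Var(R_m) = 148.6683 / 6 = 24.7781
β = Cov / Var(R_m) = 16.1000 / 24.7781 = 0.6498
MRP = 10.37% − 3.64% = 6.73%
E(R) = R_f + β × MRP = 3.64% + 0.6498 × 6.73% = 8.01%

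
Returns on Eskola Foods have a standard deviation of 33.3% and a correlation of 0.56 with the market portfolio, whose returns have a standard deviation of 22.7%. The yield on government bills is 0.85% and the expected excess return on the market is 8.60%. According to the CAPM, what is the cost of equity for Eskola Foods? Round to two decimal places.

7.91%

β = ρ × σ_i / σ_m = 0.56 × 33.3% / 22.7% = 0.8215
E(R) = 0.85% + 0.8215 × 8.60% = 7.91%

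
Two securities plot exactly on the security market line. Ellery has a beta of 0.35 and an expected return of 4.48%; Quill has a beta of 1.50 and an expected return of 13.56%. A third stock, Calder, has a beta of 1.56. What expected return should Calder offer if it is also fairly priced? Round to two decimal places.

MRP (SML slope) = (13.56% − 4.48%) / (1.50 − 0.35) = 9.08% / 1.15 = 7.8957%
R_f (intercept) = 4.48% − 0.35 × 7.8957% = 1.7165%
E(R_Calder) = R_f + β × MRP = 1.7165% + 1.56 × 7.8957% = 14.03%

14.03%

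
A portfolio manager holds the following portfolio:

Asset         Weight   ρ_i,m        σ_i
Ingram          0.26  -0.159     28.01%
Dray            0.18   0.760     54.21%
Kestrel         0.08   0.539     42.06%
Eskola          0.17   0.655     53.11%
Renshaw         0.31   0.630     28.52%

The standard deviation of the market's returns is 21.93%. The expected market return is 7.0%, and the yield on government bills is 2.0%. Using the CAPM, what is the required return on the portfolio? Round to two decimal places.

6.46%

β_Ingram = -0.159 × 28.01% / 21.93% = -0.2031
β_Dray = 0.760 × 54.21% / 21.93% = 1.8787
β_Kestrel = 0.539 × 42.06% / 21.93% = 1.0338
β_Eskola = 0.655 × 53.11% / 21.93% = 1.5863
β_Renshaw = 0.630 × 28.52% / 21.93% = 0.8193
β_P = Σ w_i β_i = 0.26×-0.2031 + 0.18×1.8787 + 0.08×1.0338 + 0.17×1.5863 + 0.31×0.8193 = 0.8917
MRP = 7.0% − 2.0% = 5.00%
E(R_P) = R_f + β_P × MRP = 2.0% + 0.8917 × 5.0% = 6.46%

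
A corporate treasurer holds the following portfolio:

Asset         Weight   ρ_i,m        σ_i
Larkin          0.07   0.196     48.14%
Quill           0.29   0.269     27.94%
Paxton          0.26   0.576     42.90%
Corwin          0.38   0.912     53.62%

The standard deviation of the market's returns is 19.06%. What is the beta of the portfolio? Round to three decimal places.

1.461

β_Larkin = 0.196 × 48.14% / 19.06% = 0.4950
β_Quill = 0.269 × 27.94% / 19.06% = 0.3943
β_Paxton = 0.576 × 42.90% / 19.06% = 1.2965
β_Corwin = 0.912 × 53.62% / 19.06% = 2.5657
β_P = Σ w_i β_i = 0.07×0.4950 + 0.29×0.3943 + 0.26×1.2965 + 0.38×2.5657 = 1.4611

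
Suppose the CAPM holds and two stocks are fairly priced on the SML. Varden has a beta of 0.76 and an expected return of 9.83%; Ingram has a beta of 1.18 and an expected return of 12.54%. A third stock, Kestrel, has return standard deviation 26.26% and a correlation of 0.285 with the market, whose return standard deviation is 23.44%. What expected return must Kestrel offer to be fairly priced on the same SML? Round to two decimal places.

6.99%

MRP = (12.54% − 9.83%) / (1.18 − 0.76) = 6.4524%
R_f = 9.83% − 0.76 × 6.4524% = 4.9262%
β_Kestrel = ρ·σ_i/σ_m = 0.285 × 26.26 / 23.44 = 0.3193
E(R_Kestrel) = R_f + β × MRP = 4.9262% + 0.3193 × 6.4524% = 6.99%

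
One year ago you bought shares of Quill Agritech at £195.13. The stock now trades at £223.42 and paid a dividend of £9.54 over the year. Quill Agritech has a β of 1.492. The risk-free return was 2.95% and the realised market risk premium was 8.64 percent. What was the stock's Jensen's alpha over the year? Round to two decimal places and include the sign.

+3.55%

Realised HPR = (P1 + D1 − P0) / P0 = (223.42 + 9.54 − 195.13) / 195.13 = 37.83 / 195.13 = 19.3871%
CAPM required = R_f + β·MRP = 2.95% + 1.492 × 8.64% = 15.84088%
α = realised − required = 19.3871% − 15.84088% = +3.55%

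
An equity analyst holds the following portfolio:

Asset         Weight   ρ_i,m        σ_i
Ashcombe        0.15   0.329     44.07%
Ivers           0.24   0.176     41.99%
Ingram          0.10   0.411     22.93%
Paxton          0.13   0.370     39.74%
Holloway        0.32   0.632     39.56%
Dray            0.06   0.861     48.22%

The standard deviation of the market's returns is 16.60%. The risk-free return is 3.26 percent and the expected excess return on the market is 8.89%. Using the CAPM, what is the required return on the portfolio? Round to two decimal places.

β_Ashcombe = 0.329 × 44.07% / 16.60% = 0.8734
β_Ivers = 0.176 × 41.99% / 16.60% = 0.4452
β_Ingram = 0.411 × 22.93% / 16.60% = 0.5677
β_Paxton = 0.370 × 39.74% / 16.60% = 0.8858
β_Holloway = 0.632 × 39.56% / 16.60% = 1.5061
β_Dray = 0.861 × 48.22% / 16.60% = 2.5010
β_P = Σ w_i β_i = 0.15×0.8734 + 0.24×0.4452 + 0.10×0.5677 + 0.13×0.8858 + 0.32×1.5061 + 0.06×2.5010 = 1.0418
E(R_P) = R_f + β_P × MRP = 3.26% + 1.0418 × 8.89% = 12.52%

12.52%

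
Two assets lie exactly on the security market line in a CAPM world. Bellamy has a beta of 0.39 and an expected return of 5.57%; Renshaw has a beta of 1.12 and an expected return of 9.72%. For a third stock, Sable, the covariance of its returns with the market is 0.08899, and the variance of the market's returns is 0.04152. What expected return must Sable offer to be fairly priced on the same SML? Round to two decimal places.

15.54%

MRP = (9.72% − 5.57%) / (1.12 − 0.39) = 5.6849%
R_f = 5.57% − 0.39 × 5.6849% = 3.3529%
β_Sable = Cov / Var(R_m) = 0.08899 / 0.04152 = 2.1433
E(R_Sable) = R_f + β × MRP = 3.3529% + 2.1433 × 5.6849% = 15.54%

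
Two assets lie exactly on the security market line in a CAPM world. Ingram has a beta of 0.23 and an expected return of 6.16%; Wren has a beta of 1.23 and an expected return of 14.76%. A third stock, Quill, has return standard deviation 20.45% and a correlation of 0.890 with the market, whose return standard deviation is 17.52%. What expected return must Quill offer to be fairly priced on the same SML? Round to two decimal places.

MRP = (14.76% − 6.16%) / (1.23 − 0.23) = 8.6000%
R_f = 6.16% − 0.23 × 8.6000% = 4.1820%
β_Quill = ρ·σ_i/σ_m = 0.890 × 20.45 / 17.52 = 1.0388
E(R_Quill) = R_f + β × MRP = 4.1820% + 1.0388 × 8.6000% = 13.12%

13.12%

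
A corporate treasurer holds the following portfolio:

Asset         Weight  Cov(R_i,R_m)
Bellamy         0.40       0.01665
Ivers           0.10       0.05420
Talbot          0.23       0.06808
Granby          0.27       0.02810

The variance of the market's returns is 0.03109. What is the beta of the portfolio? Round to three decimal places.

β_Bellamy = 0.01665 / 0.03109 = 0.5355
β_Ivers = 0.05420 / 0.03109 = 1.7433
β_Talbot = 0.06808 / 0.03109 = 2.1898
β_Granby = 0.02810 / 0.03109 = 0.9038
β_P = Σ w_i β_i = 0.40×0.5355 + 0.10×1.7433 + 0.23×2.1898 + 0.27×0.9038 = 1.1362

1.136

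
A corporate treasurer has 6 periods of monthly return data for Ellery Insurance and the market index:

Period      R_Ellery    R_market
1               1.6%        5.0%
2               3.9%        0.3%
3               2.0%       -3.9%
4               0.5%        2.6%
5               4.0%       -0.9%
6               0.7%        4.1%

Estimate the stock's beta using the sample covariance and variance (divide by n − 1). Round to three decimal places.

-0.237

Mean R_i = (1.6 + 3.9 + 2.0 + 0.5 + 4.0 + 0.7) / 6 = 2.1167%
Mean R_m = (5.0 + 0.3 − 3.9 + 2.6 − 0.9 + 4.1) / 6 = 1.2000%
Σ(R_i − R̄_i)(R_m − R̄_m) = -13.3000  ⇒  Cov = -13.3000 / 5 = -2.6600
Σ(R_m − R̄_m)² = 56.0400  ⇒  Var(R_m) = 56.0400 / 5 = 11.2080
β = Cov / Var(R_m) = -2.6600 / 11.2080 = -0.2373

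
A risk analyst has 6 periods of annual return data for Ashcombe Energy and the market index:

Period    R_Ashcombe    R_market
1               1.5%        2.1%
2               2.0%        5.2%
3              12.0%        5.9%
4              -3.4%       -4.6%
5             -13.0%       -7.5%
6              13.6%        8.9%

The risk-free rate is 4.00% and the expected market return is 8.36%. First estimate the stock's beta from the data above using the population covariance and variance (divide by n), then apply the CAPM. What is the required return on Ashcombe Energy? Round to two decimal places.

Mean R_i = (1.5 + 2.0 + 12.0 − 3.4 − 13.0 + 13.6) / 6 = 2.1167%
Mean R_m = (2.1 + 5.2 + 5.9 − 4.6 − 7.5 + 8.9) / 6 = 1.6667%
Σ(R_i − R̄_i)(R_m − R̄_m) = 297.3633  ⇒  Cov = 297.3633 / 6 = 49.5606
Σ(R_m − R̄_m)² = 206.2133  ⇒  Var(R_m) = 206.2133 / 6 = 34.3689
β = Cov / Var(R_m) = 49.5606 / 34.3689 = 1.4420
MRP = 8.36% − 4.00% = 4.36%
E(R) = R_f + β × MRP = 4.00% + 1.4420 × 4.36% = 10.29%

10.29%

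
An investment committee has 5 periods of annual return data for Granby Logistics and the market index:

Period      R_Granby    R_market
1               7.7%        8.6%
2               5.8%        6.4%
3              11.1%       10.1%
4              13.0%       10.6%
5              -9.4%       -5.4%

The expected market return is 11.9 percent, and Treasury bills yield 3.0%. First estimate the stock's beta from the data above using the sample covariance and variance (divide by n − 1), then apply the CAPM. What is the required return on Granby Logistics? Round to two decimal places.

14.87%

Mean R_i = (7.7 + 5.8 + 11.1 + 13.0 − 9.4) / 5 = 5.6400%
Mean R_m = (8.6 + 6.4 + 10.1 + 10.6 − 5.4) / 5 = 6.0600%
Σ(R_i − R̄_i)(R_m − R̄_m) = 233.1180  ⇒  Cov = 233.1180 / 4 = 58.2795
Σ(R_m − R̄_m)² = 174.8320  ⇒  Var(R_m) = 174.8320 / 4 = 43.7080
β = Cov / Var(R_m) = 58.2795 / 43.7080 = 1.3334
MRP = 11.9% − 3.0% = 8.90%
E(R) = R_f + β × MRP = 3.0% + 1.3334 × 8.9% = 14.87%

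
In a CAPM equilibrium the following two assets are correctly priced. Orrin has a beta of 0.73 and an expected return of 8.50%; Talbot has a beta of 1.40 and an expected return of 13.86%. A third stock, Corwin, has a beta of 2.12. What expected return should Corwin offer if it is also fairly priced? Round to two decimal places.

MRP (SML slope) = (13.86% − 8.50%) / (1.40 − 0.73) = 5.36% / 0.67 = 8.0000%
R_f (intercept) = 8.50% − 0.73 × 8.0000% = 2.6600%
E(R_Corwin) = R_f + β × MRP = 2.6600% + 2.12 × 8.0000% = 19.62%

19.62%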